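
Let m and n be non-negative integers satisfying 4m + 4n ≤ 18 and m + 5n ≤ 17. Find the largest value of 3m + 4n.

15

(m,n)=(1,3): 4·1+4·3=16≤18, 1·1+5·3=16≤17, objective 15.
(m,n)=(2,2): 4·2+4·2=16≤18, 1·2+5·2=12≤17, objective 14.
No feasible integer point exceeds 15.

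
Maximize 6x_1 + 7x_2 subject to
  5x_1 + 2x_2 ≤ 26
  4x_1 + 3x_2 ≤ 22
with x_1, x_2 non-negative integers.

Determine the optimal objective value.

(x_1,x_2)=(0,7) is feasible, giving 49.
(x_1,x_2)=(1,6) is feasible, giving 48.
(x_1,x_2)=(0,6) is feasible, giving 42.
No feasible integer point exceeds 49.

49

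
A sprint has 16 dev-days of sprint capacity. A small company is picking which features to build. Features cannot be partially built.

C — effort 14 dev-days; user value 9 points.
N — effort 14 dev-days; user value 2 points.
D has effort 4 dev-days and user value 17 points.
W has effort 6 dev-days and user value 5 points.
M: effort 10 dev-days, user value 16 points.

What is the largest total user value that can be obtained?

33

Allowing fractional choices, the relaxed optimum would be about 34.7, but features are indivisible.
D + W: effort 4 + 6 = 10 ≤ 16, user value 17 + 5 = 22.
D + M: effort 4 + 10 = 14 ≤ 16, user value 17 + 16 = 33.
W + M: effort 6 + 10 = 16 ≤ 16, user value 5 + 16 = 21.
Best is D and M with total user value 33.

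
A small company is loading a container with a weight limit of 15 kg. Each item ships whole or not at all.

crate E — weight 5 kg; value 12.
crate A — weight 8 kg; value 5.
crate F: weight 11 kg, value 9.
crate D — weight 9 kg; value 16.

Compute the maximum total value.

28

Allowing fractional choices, the relaxed optimum would be about 28.8, but items are indivisible.
crate D: weight 9 ≤ 15, value 16.
crate E + crate A: weight 5 + 8 = 13 ≤ 15, value 12 + 5 = 17.
crate E + crate D: weight 5 + 9 = 14 ≤ 15, value 12 + 16 = 28.
Best is crate E and crate D with total value 28.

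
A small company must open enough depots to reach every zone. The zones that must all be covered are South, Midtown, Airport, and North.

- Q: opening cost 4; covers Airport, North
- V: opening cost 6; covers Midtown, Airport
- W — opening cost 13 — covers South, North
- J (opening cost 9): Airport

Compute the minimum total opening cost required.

19

This is an integer covering problem.
The greedy cost-per-new-zone heuristic would pick Q, V, and W for 23, but a cheaper cover exists.
Choose V and W: together they cover South, Midtown, Airport, North — every zone.
Total opening cost: 6 + 13 = 19.
No cover costs less than 19.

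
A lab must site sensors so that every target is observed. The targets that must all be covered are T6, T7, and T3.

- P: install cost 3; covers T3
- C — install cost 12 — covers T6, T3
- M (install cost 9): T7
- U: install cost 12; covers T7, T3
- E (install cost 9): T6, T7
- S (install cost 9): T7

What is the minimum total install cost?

12

Choose P and E: together they cover T6, T7, T3 — every target.
Total install cost: 3 + 9 = 12.
No cover costs less than 12.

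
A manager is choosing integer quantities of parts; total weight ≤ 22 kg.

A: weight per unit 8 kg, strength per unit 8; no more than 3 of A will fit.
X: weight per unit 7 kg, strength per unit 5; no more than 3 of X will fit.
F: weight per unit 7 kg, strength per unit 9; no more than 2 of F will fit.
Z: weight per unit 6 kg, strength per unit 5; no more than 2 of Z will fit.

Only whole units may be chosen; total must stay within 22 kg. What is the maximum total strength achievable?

26

This is a bounded integer knapsack.
1×A and 2×F: weight 22 ≤ 22, strength 1·8 + 2·9 = 26.
2×F and 1×Z: weight 20 ≤ 22, strength 2·9 + 1·5 = 23.
Best is 26.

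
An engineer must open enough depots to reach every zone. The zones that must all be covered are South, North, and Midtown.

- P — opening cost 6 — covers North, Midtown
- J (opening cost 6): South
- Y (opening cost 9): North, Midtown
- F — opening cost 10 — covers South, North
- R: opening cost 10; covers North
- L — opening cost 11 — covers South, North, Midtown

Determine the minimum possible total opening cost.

This is an integer covering problem.
The greedy cost-per-new-zone heuristic would pick P and J for 12, but a cheaper cover exists.
L alone covers South, North, Midtown — every zone.
Total opening cost: 11.
No cover costs less than 11.

11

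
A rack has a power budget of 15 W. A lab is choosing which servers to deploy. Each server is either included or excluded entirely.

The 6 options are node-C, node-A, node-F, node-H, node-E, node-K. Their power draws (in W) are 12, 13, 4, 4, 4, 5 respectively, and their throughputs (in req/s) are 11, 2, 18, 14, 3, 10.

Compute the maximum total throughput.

42

Take node-F, node-H, and node-K: power draw 4 + 4 + 5 = 13 ≤ 15, throughput 18 + 14 + 10 = 42.
No other feasible combination does better.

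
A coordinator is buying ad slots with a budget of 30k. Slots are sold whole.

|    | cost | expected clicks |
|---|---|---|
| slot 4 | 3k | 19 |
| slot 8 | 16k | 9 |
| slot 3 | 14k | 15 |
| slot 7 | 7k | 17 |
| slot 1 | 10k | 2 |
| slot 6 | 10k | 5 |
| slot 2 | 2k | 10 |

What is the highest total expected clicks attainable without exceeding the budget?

61

Allowing fractional choices, the relaxed optimum would be about 63.2, but ad slots are indivisible.
slot 4 + slot 8 + slot 7 + slot 2: cost 3 + 16 + 7 + 2 = 28 ≤ 30, expected clicks 19 + 9 + 17 + 10 = 55.
slot 4 + slot 3 + slot 7 + slot 2: cost 3 + 14 + 7 + 2 = 26 ≤ 30, expected clicks 19 + 15 + 17 + 10 = 61.
Best is slot 4, slot 3, slot 7, and slot 2 with total expected clicks 61.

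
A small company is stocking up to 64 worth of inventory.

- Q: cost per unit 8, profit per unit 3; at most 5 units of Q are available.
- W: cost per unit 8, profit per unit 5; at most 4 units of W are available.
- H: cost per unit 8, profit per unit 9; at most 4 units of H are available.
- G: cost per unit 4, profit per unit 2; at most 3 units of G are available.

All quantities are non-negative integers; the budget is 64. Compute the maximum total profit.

4×W and 4×H: cost 64 ≤ 64, profit 4·5 + 4·9 = 56.
3×W, 4×H, and 2×G: cost 64 ≤ 64, profit 3·5 + 4·9 + 2·2 = 55.
Best is 56.

56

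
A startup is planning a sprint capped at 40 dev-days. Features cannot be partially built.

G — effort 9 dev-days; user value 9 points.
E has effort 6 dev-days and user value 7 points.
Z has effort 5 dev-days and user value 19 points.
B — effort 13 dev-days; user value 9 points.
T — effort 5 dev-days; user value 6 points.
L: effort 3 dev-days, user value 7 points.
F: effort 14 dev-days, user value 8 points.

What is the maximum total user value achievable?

This is an integer program with binary decision variables.
G + Z + B + T + L: effort 9 + 5 + 13 + 5 + 3 = 35 ≤ 40, user value 9 + 19 + 9 + 6 + 7 = 50.
G + E + Z + B + L: effort 9 + 6 + 5 + 13 + 3 = 36 ≤ 40, user value 9 + 7 + 19 + 9 + 7 = 51.
G + E + Z + L + F: effort 9 + 6 + 5 + 3 + 14 = 37 ≤ 40, user value 9 + 7 + 19 + 7 + 8 = 50.
Best is G, E, Z, B, and L with total user value 51.

51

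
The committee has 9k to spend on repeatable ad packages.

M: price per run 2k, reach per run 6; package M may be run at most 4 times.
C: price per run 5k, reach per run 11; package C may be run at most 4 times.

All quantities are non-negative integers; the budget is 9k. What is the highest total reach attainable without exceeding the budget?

24

This is a bounded integer knapsack.
M has the best ratio (6/2); taking only M gives at most 4×6 = 24 (stopped by the price limit).
Optimal: 4×M: price 8 ≤ 9, reach 4·6 = 24.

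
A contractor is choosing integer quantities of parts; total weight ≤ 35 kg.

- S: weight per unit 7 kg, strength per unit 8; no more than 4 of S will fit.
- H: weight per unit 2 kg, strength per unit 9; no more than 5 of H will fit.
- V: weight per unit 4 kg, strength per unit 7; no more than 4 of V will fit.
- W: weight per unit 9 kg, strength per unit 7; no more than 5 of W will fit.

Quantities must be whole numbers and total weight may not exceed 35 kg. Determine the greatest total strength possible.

81

Take 1×S, 5×H, and 4×V: weight 33 ≤ 35, strength 1·8 + 5·9 + 4·7 = 81.
H has the best ratio (9/2) and is taken to its limit of 5; remaining capacity is filled optimally with the others.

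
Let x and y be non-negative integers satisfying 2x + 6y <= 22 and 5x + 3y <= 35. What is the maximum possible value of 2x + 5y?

Relaxing integrality, the LP optimum is 20.33 at (x,y) = (6, 1.67), which is not an integer point.
(x,y)=(5,2): 2·5+6·2=22≤22, 5·5+3·2=31≤35, objective 20.
(x,y)=(4,2): 2·4+6·2=20≤22, 5·4+3·2=26≤35, objective 18.
(x,y)=(6,1): 2·6+6·1=18≤22, 5·6+3·1=33≤35, objective 17.
No feasible integer point exceeds 20.

20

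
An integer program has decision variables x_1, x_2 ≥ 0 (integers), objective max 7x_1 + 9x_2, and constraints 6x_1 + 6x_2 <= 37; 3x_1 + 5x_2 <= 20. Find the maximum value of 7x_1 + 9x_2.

44

Relaxing integrality, the LP optimum is 44.67 at (x_1,x_2) = (5.42, 0.75), which is not an integer point.
(x_1,x_2)=(5,1): 6·5+6·1=36≤37, 3·5+5·1=20≤20, objective 44.
(x_1,x_2)=(6,0): 6·6+6·0=36≤37, 3·6+5·0=18≤20, objective 42.
(x_1,x_2)=(4,1): 6·4+6·1=30≤37, 3·4+5·1=17≤20, objective 37.
No feasible integer point exceeds 44.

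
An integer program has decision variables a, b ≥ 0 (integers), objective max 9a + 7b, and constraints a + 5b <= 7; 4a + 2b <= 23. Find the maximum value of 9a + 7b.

(a,b)=(5,0): 1·5+5·0=5≤7, 4·5+2·0=20≤23, objective 45.
(a,b)=(4,0): 1·4+5·0=4≤7, 4·4+2·0=16≤23, objective 36.
The best lattice point is (5,0), giving 45.

45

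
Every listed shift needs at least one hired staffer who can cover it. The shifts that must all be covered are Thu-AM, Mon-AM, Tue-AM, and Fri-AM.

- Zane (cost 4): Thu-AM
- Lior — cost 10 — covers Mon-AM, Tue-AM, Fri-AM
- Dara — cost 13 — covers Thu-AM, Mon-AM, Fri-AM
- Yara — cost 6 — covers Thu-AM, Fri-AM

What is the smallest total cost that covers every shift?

The greedy cost-per-new-shift heuristic would pick Yara and Lior for 16, but a cheaper cover exists.
Choose Zane and Lior: together they cover Thu-AM, Mon-AM, Tue-AM, Fri-AM — every shift.
Total cost: 4 + 10 = 14.
No cover costs less than 14.

14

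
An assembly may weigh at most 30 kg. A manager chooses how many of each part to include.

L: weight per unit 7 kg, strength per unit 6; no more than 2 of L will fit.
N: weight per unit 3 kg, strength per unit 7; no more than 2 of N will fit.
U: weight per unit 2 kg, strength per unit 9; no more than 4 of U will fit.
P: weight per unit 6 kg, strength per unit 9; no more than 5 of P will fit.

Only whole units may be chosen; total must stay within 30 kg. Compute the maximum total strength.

70

This is a bounded integer knapsack.
Take 1×N, 4×U, and 3×P: weight 29 ≤ 30, strength 1·7 + 4·9 + 3·9 = 70.
U has the best ratio (9/2) and is taken to its limit of 4; remaining capacity is filled optimally with the others.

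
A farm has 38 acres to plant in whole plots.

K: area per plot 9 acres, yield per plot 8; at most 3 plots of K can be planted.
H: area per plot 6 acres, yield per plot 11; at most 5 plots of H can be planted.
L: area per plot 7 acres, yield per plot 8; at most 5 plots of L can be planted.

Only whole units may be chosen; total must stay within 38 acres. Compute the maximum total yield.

5×H and 1×L: area 37 ≤ 38, yield 5·11 + 1·8 = 63.
4×H and 2×L: area 38 ≤ 38, yield 4·11 + 2·8 = 60.
Best is 63.

63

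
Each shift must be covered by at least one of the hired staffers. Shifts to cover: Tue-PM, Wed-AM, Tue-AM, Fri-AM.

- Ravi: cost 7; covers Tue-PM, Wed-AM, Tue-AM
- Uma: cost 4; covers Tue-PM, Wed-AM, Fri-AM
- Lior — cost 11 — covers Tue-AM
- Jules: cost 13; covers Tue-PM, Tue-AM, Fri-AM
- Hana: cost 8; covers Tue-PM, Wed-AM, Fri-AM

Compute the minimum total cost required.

11

Choose Ravi and Uma: together they cover Tue-PM, Wed-AM, Tue-AM, Fri-AM — every shift.
Total cost: 7 + 4 = 11.
No cover costs less than 11.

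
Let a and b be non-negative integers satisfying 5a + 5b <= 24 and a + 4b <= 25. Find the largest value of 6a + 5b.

24

The continuous relaxation peaks at (4.8, 0) with value 28.80; rounding to a feasible lattice point costs some objective.
(a,b)=(4,0) is feasible, giving 24.
(a,b)=(3,1) is feasible, giving 23.
Maximum is 24 at (a,b)=(4,0).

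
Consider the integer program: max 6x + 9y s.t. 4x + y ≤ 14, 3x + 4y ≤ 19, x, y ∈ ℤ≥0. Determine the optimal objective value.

42

(x,y)=(1,4): 4·1+1·4=8≤14, 3·1+4·4=19≤19, objective 42.
(x,y)=(2,3): 4·2+1·3=11≤14, 3·2+4·3=18≤19, objective 39.
(x,y)=(0,4): 4·0+1·4=4≤14, 3·0+4·4=16≤19, objective 36.
Maximum is 42 at (x,y)=(1,4).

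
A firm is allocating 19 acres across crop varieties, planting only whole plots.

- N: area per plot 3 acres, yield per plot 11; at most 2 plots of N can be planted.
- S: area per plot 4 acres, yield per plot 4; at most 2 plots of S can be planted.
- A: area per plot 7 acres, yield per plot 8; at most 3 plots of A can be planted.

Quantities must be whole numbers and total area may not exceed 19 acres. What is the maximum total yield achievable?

34

2×N, 1×S, and 1×A: area 17 ≤ 19, yield 2·11 + 1·4 + 1·8 = 34.
2×N and 1×A: area 13 ≤ 19, yield 2·11 + 1·8 = 30.
Best is 34.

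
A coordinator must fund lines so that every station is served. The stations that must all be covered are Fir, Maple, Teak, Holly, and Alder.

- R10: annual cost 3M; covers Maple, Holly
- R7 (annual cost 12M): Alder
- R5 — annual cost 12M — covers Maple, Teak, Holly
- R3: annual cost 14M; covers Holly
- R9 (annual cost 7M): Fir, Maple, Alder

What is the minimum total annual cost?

19

This is an integer covering problem.
The greedy cost-per-new-station heuristic would pick R10, R9, and R5 for 22, but a cheaper cover exists.
Choose R5 and R9: together they cover Fir, Maple, Teak, Holly, Alder — every station.
Total annual cost: 12 + 7 = 19.
No cover costs less than 19.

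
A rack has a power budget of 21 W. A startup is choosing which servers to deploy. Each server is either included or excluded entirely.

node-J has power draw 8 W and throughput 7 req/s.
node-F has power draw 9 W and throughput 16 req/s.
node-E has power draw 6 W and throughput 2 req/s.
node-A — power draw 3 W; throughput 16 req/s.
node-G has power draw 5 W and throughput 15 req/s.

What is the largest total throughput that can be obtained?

47

Allowing fractional choices, the relaxed optimum would be about 50.5, but servers are indivisible.
node-F + node-A + node-G: power draw 9 + 3 + 5 = 17 ≤ 21, throughput 16 + 16 + 15 = 47.
node-J + node-F + node-A: power draw 8 + 9 + 3 = 20 ≤ 21, throughput 7 + 16 + 16 = 39.
Best is node-F, node-A, and node-G with total throughput 47.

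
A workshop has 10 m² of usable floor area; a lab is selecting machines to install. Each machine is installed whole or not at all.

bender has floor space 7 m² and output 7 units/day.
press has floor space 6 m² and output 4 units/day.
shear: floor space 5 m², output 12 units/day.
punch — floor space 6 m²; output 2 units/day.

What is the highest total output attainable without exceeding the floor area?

12

bender: floor space 7 ≤ 10, output 7.
shear: floor space 5 ≤ 10, output 12.
press: floor space 6 ≤ 10, output 4.
Best is shear with total output 12.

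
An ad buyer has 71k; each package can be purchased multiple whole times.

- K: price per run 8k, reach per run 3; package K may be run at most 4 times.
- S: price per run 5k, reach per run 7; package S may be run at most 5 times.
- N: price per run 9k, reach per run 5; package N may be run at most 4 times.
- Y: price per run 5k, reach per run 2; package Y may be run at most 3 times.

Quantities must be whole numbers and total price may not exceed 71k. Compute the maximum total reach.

Take 5×S, 4×N, and 2×Y: price 71 ≤ 71, reach 5·7 + 4·5 + 2·2 = 59.
S has the best ratio (7/5) and is taken to its limit of 5; remaining capacity is filled optimally with the others.

59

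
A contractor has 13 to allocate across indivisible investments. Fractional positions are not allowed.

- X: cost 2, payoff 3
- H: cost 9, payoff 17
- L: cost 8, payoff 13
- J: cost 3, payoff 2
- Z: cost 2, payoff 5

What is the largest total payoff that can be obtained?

Treat it as a binary knapsack problem.
Allowing fractional choices, the relaxed optimum would be about 25.2, but investments are indivisible.
H + Z: cost 9 + 2 = 11 ≤ 13, payoff 17 + 5 = 22.
X + H + Z: cost 2 + 9 + 2 = 13 ≤ 13, payoff 3 + 17 + 5 = 25.
Best is X, H, and Z with total payoff 25.

25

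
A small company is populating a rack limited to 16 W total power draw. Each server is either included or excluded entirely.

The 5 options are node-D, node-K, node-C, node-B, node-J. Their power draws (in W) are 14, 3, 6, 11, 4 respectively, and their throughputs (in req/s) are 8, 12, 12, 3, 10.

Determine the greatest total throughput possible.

Allowing fractional choices, the relaxed optimum would be about 35.7, but servers are indivisible.
node-K + node-C: power draw 3 + 6 = 9 ≤ 16, throughput 12 + 12 = 24.
node-K + node-C + node-J: power draw 3 + 6 + 4 = 13 ≤ 16, throughput 12 + 12 + 10 = 34.
Best is node-K, node-C, and node-J with total throughput 34.

34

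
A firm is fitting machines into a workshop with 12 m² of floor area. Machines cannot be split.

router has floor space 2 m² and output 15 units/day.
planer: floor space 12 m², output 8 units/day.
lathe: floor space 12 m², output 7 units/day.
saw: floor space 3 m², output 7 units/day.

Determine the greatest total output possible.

This is a 0-1 knapsack instance.
router: floor space 2 ≤ 12, output 15.
planer: floor space 12 ≤ 12, output 8.
router + saw: floor space 2 + 3 = 5 ≤ 12, output 15 + 7 = 22.
Best is router and saw with total output 22.

22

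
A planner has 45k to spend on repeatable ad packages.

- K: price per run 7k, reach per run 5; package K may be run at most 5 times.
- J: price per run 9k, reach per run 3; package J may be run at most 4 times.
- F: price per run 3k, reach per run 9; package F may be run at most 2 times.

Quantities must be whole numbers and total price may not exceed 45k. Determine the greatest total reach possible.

43

Take 5×K and 2×F: price 41 ≤ 45, reach 5·5 + 2·9 = 43.
F has the best ratio (9/3) and is taken to its limit of 2; remaining capacity is filled optimally with the others.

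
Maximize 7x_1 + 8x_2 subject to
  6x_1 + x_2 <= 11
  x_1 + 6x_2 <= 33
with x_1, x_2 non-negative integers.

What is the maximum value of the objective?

47

The continuous relaxation peaks at (0.943, 5.34) with value 49.34; rounding to a feasible lattice point costs some objective.
(x_1,x_2)=(1,5): 6·1+1·5=11≤11, 1·1+6·5=31≤33, objective 47.
(x_1,x_2)=(0,5): 6·0+1·5=5≤11, 1·0+6·5=30≤33, objective 40.
(x_1,x_2)=(1,4): 6·1+1·4=10≤11, 1·1+6·4=25≤33, objective 39.
The best lattice point is (1,5), giving 47.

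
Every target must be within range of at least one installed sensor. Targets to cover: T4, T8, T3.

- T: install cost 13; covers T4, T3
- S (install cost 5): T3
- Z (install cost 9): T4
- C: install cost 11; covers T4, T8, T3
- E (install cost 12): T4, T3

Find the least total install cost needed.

This is a weighted set-cover instance.
C alone covers T4, T8, T3 — every target.
Total install cost: 11.
No cover costs less than 11.

11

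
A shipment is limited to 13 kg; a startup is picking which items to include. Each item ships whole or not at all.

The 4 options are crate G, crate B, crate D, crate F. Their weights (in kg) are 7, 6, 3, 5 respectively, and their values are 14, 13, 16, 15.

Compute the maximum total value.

31

Take crate D and crate F: weight 3 + 5 = 8 ≤ 13, value 16 + 15 = 31.
No other feasible combination does better.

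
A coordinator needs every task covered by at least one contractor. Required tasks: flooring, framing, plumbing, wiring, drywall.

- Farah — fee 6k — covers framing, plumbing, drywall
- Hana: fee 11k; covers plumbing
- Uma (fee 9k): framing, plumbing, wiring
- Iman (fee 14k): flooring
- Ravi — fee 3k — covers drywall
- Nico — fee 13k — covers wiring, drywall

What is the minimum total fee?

The greedy cost-per-new-task heuristic would pick Farah, Uma, and Iman for 29, but a cheaper cover exists.
Choose Uma, Iman, and Ravi: together they cover flooring, framing, plumbing, wiring, drywall — every task.
Total fee: 9 + 14 + 3 = 26.
No cover costs less than 26.

26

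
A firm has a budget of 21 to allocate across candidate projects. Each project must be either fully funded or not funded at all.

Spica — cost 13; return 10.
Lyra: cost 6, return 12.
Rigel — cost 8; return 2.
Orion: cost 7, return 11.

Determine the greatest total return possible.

25

Treat it as a binary knapsack problem.
Allowing fractional choices, the relaxed optimum would be about 29.2, but projects are indivisible.
Lyra + Orion: cost 6 + 7 = 13 ≤ 21, return 12 + 11 = 23.
Lyra + Rigel + Orion: cost 6 + 8 + 7 = 21 ≤ 21, return 12 + 2 + 11 = 25.
Best is Lyra, Rigel, and Orion with total return 25.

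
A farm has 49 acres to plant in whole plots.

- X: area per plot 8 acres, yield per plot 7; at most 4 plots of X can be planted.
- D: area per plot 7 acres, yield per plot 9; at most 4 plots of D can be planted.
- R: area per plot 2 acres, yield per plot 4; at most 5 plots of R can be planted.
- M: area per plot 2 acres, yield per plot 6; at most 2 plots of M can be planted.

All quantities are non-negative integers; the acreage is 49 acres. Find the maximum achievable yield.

71

1×X, 4×D, 5×R, and 1×M: area 48 ≤ 49, yield 1·7 + 4·9 + 5·4 + 1·6 = 69.
1×X, 4×D, 4×R, and 2×M: area 48 ≤ 49, yield 1·7 + 4·9 + 4·4 + 2·6 = 71.
Best is 71.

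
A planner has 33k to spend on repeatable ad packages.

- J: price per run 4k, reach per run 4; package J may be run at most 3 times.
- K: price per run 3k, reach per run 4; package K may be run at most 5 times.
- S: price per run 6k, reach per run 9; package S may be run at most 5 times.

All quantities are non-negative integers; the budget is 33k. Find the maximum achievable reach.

49

This is a bounded integer knapsack.
3×K and 4×S: price 33 ≤ 33, reach 3·4 + 4·9 = 48.
1×K and 5×S: price 33 ≤ 33, reach 1·4 + 5·9 = 49.
Best is 49.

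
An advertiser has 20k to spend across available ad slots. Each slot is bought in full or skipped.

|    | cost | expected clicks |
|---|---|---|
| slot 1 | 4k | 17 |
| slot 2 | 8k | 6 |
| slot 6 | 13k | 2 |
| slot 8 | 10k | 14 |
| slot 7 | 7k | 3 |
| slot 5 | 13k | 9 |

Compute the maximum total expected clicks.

31

slot 1 + slot 8: cost 4 + 10 = 14 ≤ 20, expected clicks 17 + 14 = 31.
slot 1 + slot 5: cost 4 + 13 = 17 ≤ 20, expected clicks 17 + 9 = 26.
slot 1 + slot 2 + slot 7: cost 4 + 8 + 7 = 19 ≤ 20, expected clicks 17 + 6 + 3 = 26.
Best is slot 1 and slot 8 with total expected clicks 31.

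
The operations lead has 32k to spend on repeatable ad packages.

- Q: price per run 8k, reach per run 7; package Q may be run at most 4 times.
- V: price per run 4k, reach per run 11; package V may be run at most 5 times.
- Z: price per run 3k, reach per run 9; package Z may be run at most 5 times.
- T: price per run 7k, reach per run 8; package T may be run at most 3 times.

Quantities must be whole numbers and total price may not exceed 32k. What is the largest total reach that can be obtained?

This is a bounded integer knapsack.
Z has the best ratio (9/3); taking only Z gives at most 5×9 = 45 (stopped by the supply cap of 5).
Mixing does better — 5×V and 4×Z: price 32 ≤ 32, reach 5·11 + 4·9 = 91.

91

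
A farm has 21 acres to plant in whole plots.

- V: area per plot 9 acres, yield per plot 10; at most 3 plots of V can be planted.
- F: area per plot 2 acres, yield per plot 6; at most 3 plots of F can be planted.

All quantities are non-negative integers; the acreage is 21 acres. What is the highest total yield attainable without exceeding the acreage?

28

F has the best ratio (6/2); taking only F gives at most 3×6 = 18 (stopped by the supply cap of 3).
Mixing does better — 1×V and 3×F: area 15 ≤ 21, yield 1·10 + 3·6 = 28.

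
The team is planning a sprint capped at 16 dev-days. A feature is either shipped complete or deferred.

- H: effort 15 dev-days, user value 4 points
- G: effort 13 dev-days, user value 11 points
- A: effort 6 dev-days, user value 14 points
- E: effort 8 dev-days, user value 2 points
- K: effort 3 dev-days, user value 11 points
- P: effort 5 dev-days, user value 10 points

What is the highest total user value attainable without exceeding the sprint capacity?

Allowing fractional choices, the relaxed optimum would be about 36.7, but features are indivisible.
A + K + P: effort 6 + 3 + 5 = 14 ≤ 16, user value 14 + 11 + 10 = 35.
A + P: effort 6 + 5 = 11 ≤ 16, user value 14 + 10 = 24.
A + K: effort 6 + 3 = 9 ≤ 16, user value 14 + 11 = 25.
Best is A, K, and P with total user value 35.

35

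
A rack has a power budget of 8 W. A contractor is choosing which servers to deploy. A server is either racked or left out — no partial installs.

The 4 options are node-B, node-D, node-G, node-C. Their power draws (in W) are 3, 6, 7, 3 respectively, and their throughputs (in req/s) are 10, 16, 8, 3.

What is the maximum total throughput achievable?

Treat it as a binary knapsack problem.
Take node-D: power draw 6 ≤ 8, throughput 16.
No other feasible combination does better.

16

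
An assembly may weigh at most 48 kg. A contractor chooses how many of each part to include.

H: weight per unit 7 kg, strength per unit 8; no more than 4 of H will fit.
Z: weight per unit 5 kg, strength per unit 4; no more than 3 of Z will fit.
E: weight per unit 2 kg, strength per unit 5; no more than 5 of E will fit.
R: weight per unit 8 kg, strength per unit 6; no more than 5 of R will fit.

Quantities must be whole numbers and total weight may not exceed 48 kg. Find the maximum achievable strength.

Take 4×H, 2×Z, and 5×E: weight 48 ≤ 48, strength 4·8 + 2·4 + 5·5 = 65.
E has the best ratio (5/2) and is taken to its limit of 5; remaining capacity is filled optimally with the others.

65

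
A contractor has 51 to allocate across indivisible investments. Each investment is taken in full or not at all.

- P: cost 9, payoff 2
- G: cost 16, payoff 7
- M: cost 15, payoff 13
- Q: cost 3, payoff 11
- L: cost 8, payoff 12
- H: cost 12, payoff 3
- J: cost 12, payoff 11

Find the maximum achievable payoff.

50

Allowing fractional choices, the relaxed optimum would be about 52.7, but investments are indivisible.
P + M + Q + L + J: cost 9 + 15 + 3 + 8 + 12 = 47 ≤ 51, payoff 2 + 13 + 11 + 12 + 11 = 49.
M + Q + L + H + J: cost 15 + 3 + 8 + 12 + 12 = 50 ≤ 51, payoff 13 + 11 + 12 + 3 + 11 = 50.
Best is M, Q, L, H, and J with total payoff 50.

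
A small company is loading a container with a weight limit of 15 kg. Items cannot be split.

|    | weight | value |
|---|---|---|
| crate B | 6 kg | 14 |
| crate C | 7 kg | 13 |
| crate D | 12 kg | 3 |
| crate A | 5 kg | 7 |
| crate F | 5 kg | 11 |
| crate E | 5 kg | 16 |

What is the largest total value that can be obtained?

Take crate A, crate F, and crate E: weight 5 + 5 + 5 = 15 ≤ 15, value 7 + 11 + 16 = 34.
No other feasible combination does better.

34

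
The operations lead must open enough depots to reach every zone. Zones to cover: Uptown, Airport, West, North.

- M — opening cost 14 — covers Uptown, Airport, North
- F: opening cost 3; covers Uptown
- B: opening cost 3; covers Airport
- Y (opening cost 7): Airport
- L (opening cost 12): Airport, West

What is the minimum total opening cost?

The greedy cost-per-new-zone heuristic would pick F, B, L, and M for 32, but a cheaper cover exists.
Choose M and L: together they cover Uptown, Airport, West, North — every zone.
Total opening cost: 14 + 12 = 26.
No cover costs less than 26.

26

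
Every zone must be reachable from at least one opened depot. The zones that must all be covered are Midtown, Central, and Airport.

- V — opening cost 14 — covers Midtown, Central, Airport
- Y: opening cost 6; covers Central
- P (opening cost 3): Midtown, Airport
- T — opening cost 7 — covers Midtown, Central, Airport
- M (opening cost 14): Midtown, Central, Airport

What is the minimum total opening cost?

7

T alone covers Midtown, Central, Airport — every zone.
Total opening cost: 7.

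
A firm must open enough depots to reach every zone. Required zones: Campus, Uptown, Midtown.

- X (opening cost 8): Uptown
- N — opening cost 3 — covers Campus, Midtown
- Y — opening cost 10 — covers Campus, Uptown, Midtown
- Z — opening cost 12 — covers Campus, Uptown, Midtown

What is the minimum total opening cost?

10

The greedy cost-per-new-zone heuristic would pick N and X for 11, but a cheaper cover exists.
Y alone covers Campus, Uptown, Midtown — every zone.
Total opening cost: 10.
No cover costs less than 10.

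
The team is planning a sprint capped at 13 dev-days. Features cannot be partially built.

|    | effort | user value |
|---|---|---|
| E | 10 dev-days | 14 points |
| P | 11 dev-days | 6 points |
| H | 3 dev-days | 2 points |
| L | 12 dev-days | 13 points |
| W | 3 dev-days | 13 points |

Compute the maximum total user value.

E + H: effort 10 + 3 = 13 ≤ 13, user value 14 + 2 = 16.
H + W: effort 3 + 3 = 6 ≤ 13, user value 2 + 13 = 15.
E + W: effort 10 + 3 = 13 ≤ 13, user value 14 + 13 = 27.
Best is E and W with total user value 27.

27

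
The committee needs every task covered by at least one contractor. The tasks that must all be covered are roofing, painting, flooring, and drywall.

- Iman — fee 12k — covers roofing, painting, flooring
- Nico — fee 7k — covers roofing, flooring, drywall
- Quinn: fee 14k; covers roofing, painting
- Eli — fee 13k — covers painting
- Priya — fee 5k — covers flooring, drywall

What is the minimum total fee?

The greedy cost-per-new-task heuristic would pick Nico and Iman for 19, but a cheaper cover exists.
Choose Iman and Priya: together they cover roofing, painting, flooring, drywall — every task.
Total fee: 12 + 5 = 17.
No cover costs less than 17.

17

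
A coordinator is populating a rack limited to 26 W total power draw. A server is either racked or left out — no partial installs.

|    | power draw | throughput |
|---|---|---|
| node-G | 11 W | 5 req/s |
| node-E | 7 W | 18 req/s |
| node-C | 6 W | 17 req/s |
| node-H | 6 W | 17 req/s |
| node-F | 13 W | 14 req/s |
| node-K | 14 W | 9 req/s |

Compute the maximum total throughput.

This is an integer program with binary decision variables.
Allowing fractional choices, the relaxed optimum would be about 59.5, but servers are indivisible.
node-E + node-H + node-F: power draw 7 + 6 + 13 = 26 ≤ 26, throughput 18 + 17 + 14 = 49.
node-E + node-C + node-F: power draw 7 + 6 + 13 = 26 ≤ 26, throughput 18 + 17 + 14 = 49.
node-E + node-C + node-H: power draw 7 + 6 + 6 = 19 ≤ 26, throughput 18 + 17 + 17 = 52.
Best is node-E, node-C, and node-H with total throughput 52.

52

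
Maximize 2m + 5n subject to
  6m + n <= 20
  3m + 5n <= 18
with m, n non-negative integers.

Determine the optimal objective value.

Relaxing integrality, the LP optimum is 18.00 at (m,n) = (0, 3.6), which is not an integer point.
(m,n)=(1,3): 6·1+1·3=9≤20, 3·1+5·3=18≤18, objective 17.
(m,n)=(0,3): 6·0+1·3=3≤20, 3·0+5·3=15≤18, objective 15.
(m,n)=(2,2): 6·2+1·2=14≤20, 3·2+5·2=16≤18, objective 14.
(m,n)=(1,2): 6·1+1·2=8≤20, 3·1+5·2=13≤18, objective 12.
No feasible integer point exceeds 17.

17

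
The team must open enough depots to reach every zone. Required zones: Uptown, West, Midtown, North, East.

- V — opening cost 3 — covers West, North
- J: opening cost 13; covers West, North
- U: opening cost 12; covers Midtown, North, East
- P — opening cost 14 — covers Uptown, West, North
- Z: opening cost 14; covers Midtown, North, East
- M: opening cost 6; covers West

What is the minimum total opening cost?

This is a weighted set-cover instance.
The greedy cost-per-new-zone heuristic would pick V, U, and P for 29, but a cheaper cover exists.
Choose U and P: together they cover Uptown, West, Midtown, North, East — every zone.
Total opening cost: 12 + 14 = 26.
No cover costs less than 26.

26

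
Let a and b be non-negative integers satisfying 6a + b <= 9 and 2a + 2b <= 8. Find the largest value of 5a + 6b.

(a,b)=(0,4) is feasible, giving 24.
(a,b)=(1,3) is feasible, giving 23.
(a,b)=(0,3) is feasible, giving 18.
The best lattice point is (0,4), giving 24.

24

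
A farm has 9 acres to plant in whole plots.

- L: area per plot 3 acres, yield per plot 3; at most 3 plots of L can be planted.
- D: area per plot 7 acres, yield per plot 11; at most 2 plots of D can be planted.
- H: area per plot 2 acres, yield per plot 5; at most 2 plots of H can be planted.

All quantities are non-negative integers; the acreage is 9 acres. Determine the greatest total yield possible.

Take 1×D and 1×H: area 9 ≤ 9, yield 1·11 + 1·5 = 16.
No other integer combination yields more.

16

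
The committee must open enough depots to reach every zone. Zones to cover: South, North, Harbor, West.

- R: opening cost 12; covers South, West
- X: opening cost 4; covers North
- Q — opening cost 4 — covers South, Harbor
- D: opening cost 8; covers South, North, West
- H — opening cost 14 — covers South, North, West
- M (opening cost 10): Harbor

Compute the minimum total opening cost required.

12

This is a weighted set-cover instance.
The greedy cost-per-new-zone heuristic would pick Q, X, and D for 16, but a cheaper cover exists.
Choose Q and D: together they cover South, North, Harbor, West — every zone.
Total opening cost: 4 + 8 = 12.
No cover costs less than 12.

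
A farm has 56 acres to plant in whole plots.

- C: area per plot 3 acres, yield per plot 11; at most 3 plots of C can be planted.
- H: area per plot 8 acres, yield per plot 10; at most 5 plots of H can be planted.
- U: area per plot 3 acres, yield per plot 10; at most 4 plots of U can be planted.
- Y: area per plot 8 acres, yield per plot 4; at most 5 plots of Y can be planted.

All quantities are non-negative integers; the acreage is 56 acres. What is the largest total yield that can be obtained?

This is a bounded integer knapsack.
C has the best ratio (11/3); taking only C gives at most 3×11 = 33 (stopped by the supply cap of 3).
Mixing does better — 3×C, 4×H, and 4×U: area 53 ≤ 56, yield 3·11 + 4·10 + 4·10 = 113.

113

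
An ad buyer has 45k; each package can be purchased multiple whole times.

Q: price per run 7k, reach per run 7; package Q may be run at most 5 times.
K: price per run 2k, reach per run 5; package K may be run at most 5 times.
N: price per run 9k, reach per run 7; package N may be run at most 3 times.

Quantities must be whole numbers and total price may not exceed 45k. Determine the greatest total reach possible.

60

K has the best ratio (5/2); taking only K gives at most 5×5 = 25 (stopped by the supply cap of 5).
Mixing does better — 5×Q and 5×K: price 45 ≤ 45, reach 5·7 + 5·5 = 60.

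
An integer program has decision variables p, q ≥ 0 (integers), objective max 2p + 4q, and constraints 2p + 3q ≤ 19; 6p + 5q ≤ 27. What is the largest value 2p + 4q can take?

Relaxing integrality, the LP optimum is 21.60 at (p,q) = (0, 5.4), which is not an integer point.
(p,q)=(0,5): 2·0+3·5=15≤19, 6·0+5·5=25≤27, objective 20.
(p,q)=(1,4): 2·1+3·4=14≤19, 6·1+5·4=26≤27, objective 18.
(p,q)=(0,4): 2·0+3·4=12≤19, 6·0+5·4=20≤27, objective 16.
The best lattice point is (0,5), giving 20.

20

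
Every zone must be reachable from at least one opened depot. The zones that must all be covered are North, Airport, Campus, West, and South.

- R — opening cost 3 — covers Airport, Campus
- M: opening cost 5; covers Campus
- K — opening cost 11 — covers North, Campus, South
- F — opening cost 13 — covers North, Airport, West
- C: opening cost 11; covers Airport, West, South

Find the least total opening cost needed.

Choose K and C: together they cover North, Airport, Campus, West, South — every zone.
Total opening cost: 11 + 11 = 22.

22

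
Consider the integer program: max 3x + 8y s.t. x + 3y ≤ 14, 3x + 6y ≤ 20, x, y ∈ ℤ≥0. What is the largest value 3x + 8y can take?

24

Relaxing integrality, the LP optimum is 26.67 at (x,y) = (0, 3.33), which is not an integer point.
(x,y)=(0,3): 1·0+3·3=9≤14, 3·0+6·3=18≤20, objective 24.
(x,y)=(1,2): 1·1+3·2=7≤14, 3·1+6·2=15≤20, objective 19.
(x,y)=(0,2): 1·0+3·2=6≤14, 3·0+6·2=12≤20, objective 16.
No feasible integer point exceeds 24.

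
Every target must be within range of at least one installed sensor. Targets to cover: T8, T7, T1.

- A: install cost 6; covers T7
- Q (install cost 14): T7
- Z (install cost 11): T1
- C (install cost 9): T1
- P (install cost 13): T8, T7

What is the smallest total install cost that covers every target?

22

The greedy cost-per-new-target heuristic would pick A, C, and P for 28, but a cheaper cover exists.
Choose C and P: together they cover T8, T7, T1 — every target.
Total install cost: 9 + 13 = 22.
No cover costs less than 22.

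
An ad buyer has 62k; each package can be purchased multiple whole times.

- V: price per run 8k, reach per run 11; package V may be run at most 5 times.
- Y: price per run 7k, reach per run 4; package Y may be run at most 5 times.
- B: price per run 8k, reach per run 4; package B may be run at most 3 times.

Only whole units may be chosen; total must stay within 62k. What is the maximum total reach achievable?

67

This is a bounded integer knapsack.
5×V and 3×Y: price 61 ≤ 62, reach 5·11 + 3·4 = 67.
5×V, 2×Y, and 1×B: price 62 ≤ 62, reach 5·11 + 2·4 + 1·4 = 67.
Best is 67.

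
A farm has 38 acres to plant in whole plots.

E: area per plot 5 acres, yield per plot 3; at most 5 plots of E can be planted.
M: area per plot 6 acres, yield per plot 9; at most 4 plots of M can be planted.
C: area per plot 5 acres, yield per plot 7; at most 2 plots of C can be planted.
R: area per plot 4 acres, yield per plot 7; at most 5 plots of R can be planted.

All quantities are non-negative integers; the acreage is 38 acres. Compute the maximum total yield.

3×M and 5×R: area 38 ≤ 38, yield 3·9 + 5·7 = 62.
2×M, 1×C, and 5×R: area 37 ≤ 38, yield 2·9 + 1·7 + 5·7 = 60.
Best is 62.

62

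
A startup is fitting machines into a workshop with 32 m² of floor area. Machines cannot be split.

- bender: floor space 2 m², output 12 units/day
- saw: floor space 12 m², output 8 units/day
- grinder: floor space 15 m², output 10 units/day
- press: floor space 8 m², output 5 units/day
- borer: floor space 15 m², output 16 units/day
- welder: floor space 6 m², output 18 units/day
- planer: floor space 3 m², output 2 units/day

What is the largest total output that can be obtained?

51

Allowing fractional choices, the relaxed optimum would be about 52.0, but machines are indivisible.
bender + borer + welder: floor space 2 + 15 + 6 = 23 ≤ 32, output 12 + 16 + 18 = 46.
bender + press + borer + welder: floor space 2 + 8 + 15 + 6 = 31 ≤ 32, output 12 + 5 + 16 + 18 = 51.
bender + borer + welder + planer: floor space 2 + 15 + 6 + 3 = 26 ≤ 32, output 12 + 16 + 18 + 2 = 48.
Best is bender, press, borer, and welder with total output 51.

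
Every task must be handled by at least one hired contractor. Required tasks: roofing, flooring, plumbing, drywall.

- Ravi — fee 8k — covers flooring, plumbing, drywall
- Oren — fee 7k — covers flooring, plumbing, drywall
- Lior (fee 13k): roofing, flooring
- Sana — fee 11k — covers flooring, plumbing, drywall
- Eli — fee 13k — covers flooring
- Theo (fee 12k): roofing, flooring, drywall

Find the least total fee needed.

19

Choose Oren and Theo: together they cover roofing, flooring, plumbing, drywall — every task.
Total fee: 7 + 12 = 19.
No cover costs less than 19.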